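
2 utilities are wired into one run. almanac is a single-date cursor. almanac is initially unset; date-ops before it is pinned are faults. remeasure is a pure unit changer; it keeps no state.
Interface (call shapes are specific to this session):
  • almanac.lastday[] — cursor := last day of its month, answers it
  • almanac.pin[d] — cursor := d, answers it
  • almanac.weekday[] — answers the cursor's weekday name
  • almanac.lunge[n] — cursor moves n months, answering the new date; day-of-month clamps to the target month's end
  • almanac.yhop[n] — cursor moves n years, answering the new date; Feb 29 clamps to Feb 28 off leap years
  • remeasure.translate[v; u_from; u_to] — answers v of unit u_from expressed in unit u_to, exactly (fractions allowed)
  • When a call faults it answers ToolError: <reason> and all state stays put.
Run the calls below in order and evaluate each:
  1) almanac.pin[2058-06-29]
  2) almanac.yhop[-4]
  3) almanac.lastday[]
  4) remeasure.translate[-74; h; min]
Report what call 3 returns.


# almanac.pin(d→2058-06-29) ~> 2058-06-29
# almanac.yhop(n→-4) ~> 2054-06-29
# almanac.lastday() ~> 2054-06-30
# remeasure.translate(v→-74, u_from→h, u_to→min) ~> -4440

Answer: 2054-06-30


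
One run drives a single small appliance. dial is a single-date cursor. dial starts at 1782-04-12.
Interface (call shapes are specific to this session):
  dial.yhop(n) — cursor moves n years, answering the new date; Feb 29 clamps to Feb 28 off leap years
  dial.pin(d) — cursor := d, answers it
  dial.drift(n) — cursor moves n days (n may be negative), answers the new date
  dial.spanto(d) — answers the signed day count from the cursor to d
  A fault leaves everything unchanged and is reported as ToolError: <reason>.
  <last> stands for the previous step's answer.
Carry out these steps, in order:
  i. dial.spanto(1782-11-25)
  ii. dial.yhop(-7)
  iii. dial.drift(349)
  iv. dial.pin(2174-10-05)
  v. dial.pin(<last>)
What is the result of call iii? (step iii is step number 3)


Do: dial.spanto[d=1782-11-25]
See: 227
Do: dial.yhop[n=-7]
See: 1775-04-12
Do: dial.drift[n=349]
See: 1776-03-26
Do: dial.pin[d=2174-10-05]
See: 2174-10-05
Do: dial.pin[d=<last>]
See: 2174-10-05

Answer: 1776-03-26


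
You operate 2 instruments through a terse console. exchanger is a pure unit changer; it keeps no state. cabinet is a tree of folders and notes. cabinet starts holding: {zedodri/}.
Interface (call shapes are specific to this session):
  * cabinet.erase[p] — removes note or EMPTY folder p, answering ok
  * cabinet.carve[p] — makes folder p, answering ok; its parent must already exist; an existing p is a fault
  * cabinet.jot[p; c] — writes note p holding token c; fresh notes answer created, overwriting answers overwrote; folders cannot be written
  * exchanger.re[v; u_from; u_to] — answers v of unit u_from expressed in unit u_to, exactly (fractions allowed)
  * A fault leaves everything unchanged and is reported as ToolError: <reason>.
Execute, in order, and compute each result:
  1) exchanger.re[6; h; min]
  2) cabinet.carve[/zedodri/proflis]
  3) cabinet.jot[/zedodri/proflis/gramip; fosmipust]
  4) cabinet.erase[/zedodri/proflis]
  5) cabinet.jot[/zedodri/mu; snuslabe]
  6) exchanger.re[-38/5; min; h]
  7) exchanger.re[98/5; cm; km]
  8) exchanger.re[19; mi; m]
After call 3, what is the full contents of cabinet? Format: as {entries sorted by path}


Answer: {zedodri/, zedodri/proflis/, zedodri/proflis/gramip=fosmipust}

Derivation:
Next I call exchanger.re using v→6, u_from→h, u_to→min, giving 360.
Next I call cabinet.carve using p→/zedodri/proflis, → ok.
I use cabinet.jot using p→/zedodri/proflis/gramip, c→fosmipust, and get created.
Then cabinet.erase using p→/zedodri/proflis, yielding ToolError: not empty.
I try cabinet.jot using p→/zedodri/mu, c→snuslabe, yielding created.
Next I call exchanger.re using v→-38/5, u_from→min, u_to→h, and get -19/150.
I try exchanger.re using v→98/5, u_from→cm, u_to→km, which returns 49/250000.
I use exchanger.re using v→19, u_from→mi, u_to→m, which returns 3822192/125.


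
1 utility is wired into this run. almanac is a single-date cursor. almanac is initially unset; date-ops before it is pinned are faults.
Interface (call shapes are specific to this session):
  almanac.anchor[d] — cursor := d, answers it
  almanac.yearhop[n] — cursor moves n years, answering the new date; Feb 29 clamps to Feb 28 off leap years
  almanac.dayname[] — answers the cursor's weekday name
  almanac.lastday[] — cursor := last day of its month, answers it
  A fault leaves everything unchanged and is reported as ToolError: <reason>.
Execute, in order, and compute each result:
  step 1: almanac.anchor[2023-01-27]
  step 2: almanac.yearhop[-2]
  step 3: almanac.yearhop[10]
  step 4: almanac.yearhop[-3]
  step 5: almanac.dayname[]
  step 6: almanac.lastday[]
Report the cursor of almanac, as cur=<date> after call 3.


Answer: cur=2031-01-27

Derivation:
~$ anchor d='2023-01-27'
  2023-01-27
~$ yearhop n='-2'
  2021-01-27
~$ yearhop n='10'
  2031-01-27
~$ yearhop n='-3'
  2028-01-27
~$ dayname
  Thursday
~$ lastday
  2028-01-31


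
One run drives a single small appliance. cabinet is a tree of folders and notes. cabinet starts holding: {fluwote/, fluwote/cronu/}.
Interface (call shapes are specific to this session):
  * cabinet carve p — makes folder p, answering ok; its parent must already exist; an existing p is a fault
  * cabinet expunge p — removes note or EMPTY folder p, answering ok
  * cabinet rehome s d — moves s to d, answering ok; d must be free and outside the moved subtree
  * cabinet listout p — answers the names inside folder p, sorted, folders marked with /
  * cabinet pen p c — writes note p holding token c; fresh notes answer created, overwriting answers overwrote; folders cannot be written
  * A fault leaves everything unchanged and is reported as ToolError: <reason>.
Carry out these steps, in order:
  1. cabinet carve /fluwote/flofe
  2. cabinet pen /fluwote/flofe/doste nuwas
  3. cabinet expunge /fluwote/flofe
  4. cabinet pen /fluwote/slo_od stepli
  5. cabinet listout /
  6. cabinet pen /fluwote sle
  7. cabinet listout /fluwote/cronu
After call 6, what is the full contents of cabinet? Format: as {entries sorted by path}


Answer: {fluwote/, fluwote/cronu/, fluwote/flofe/, fluwote/flofe/doste=nuwas, fluwote/slo_od=stepli}

Derivation:
CALL cabinet carve[p='/fluwote/flofe']
RET  ok
CALL cabinet pen[p='/fluwote/flofe/doste'; c='nuwas']
RET  created
CALL cabinet expunge[p='/fluwote/flofe']
RET  ToolError: not empty
CALL cabinet pen[p='/fluwote/slo_od'; c='stepli']
RET  created
CALL cabinet listout[p='/']
RET  [fluwote/]
CALL cabinet pen[p='/fluwote'; c='sle']
RET  ToolError: is a directory
CALL cabinet listout[p='/fluwote/cronu']
RET  []


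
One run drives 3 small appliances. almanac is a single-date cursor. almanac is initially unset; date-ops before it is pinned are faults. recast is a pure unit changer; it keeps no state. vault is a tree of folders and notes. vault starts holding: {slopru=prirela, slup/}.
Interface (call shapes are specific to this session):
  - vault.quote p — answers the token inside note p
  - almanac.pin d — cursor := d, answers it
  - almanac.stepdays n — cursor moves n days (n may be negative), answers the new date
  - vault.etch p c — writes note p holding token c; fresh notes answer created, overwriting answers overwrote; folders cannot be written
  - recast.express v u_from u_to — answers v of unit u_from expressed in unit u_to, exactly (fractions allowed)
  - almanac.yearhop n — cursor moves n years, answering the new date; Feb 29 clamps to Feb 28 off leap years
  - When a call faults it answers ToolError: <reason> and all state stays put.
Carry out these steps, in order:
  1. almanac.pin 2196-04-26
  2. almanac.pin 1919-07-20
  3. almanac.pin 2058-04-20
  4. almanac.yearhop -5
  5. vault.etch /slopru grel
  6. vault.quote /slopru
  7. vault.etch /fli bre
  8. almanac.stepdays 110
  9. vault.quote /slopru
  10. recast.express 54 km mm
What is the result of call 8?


> almanac.pin d=2196-04-26
:: 2196-04-26
> almanac.pin d=1919-07-20
:: 1919-07-20
> almanac.pin d=2058-04-20
:: 2058-04-20
> almanac.yearhop n=-5
:: 2053-04-20
> vault.etch p=/slopru c=grel
:: overwrote
> vault.quote p=/slopru
:: grel
> vault.etch p=/fli c=bre
:: created
> almanac.stepdays n=110
:: 2053-08-08
> vault.quote p=/slopru
:: grel
> recast.express v=54 u_from=km u_to=mm
:: 54000000

Answer: 2053-08-08


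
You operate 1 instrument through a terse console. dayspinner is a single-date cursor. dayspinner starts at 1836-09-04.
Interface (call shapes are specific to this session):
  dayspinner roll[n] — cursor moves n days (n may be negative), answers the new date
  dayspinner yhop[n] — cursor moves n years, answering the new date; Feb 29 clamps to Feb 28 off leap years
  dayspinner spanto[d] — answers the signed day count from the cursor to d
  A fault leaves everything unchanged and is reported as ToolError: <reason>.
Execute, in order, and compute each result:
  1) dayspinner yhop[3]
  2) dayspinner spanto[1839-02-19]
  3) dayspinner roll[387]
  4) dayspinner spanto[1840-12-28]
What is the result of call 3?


Answer: 1840-09-25

Derivation:
Do: dayspinner yhop[n='3']
See: 1839-09-04
Do: dayspinner spanto[d='1839-02-19']
See: -197
Do: dayspinner roll[n='387']
See: 1840-09-25
Do: dayspinner spanto[d='1840-12-28']
See: 94


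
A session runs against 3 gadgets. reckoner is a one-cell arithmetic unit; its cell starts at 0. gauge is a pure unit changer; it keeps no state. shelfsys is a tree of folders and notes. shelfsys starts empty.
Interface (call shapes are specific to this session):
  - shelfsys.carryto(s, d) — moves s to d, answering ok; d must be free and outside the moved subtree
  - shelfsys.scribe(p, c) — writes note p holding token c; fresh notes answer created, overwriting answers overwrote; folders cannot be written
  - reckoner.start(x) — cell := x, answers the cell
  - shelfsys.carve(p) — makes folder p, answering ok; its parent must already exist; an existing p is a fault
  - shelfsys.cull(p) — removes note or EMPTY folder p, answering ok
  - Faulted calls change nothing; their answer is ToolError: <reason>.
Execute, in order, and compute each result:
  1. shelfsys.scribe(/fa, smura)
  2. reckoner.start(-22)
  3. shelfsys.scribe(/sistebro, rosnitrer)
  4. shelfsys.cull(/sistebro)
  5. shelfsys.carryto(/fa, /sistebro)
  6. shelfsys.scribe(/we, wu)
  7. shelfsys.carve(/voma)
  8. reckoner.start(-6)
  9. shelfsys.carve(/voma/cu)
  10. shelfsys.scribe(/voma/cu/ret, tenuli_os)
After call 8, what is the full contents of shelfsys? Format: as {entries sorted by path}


# 1. scribe(p=/fa, c=smura) => created
# 2. start(x=-22) => -22
# 3. scribe(p=/sistebro, c=rosnitrer) => created
# 4. cull(p=/sistebro) => ok
# 5. carryto(s=/fa, d=/sistebro) => ok
# 6. scribe(p=/we, c=wu) => created
# 7. carve(p=/voma) => ok
# 8. start(x=-6) => -6
# 9. carve(p=/voma/cu) => ok
# 10. scribe(p=/voma/cu/ret, c=tenuli_os) => created

Answer: {sistebro=smura, voma/, we=wu}


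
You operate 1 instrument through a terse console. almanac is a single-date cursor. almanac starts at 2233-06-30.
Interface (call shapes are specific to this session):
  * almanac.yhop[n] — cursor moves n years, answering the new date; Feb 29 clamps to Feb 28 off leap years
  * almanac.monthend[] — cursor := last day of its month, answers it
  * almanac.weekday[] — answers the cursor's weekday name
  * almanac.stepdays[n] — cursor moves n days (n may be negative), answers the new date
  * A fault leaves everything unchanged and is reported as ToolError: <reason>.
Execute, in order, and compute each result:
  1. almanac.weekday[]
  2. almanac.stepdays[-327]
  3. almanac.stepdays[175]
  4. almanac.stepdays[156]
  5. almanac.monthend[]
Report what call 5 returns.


Answer: 2233-07-31

Derivation:
% almanac.weekday
[out] Sunday
% almanac.stepdays n=-327
[out] 2232-08-07
% almanac.stepdays n=175
[out] 2233-01-29
% almanac.stepdays n=156
[out] 2233-07-04
% almanac.monthend
[out] 2233-07-31


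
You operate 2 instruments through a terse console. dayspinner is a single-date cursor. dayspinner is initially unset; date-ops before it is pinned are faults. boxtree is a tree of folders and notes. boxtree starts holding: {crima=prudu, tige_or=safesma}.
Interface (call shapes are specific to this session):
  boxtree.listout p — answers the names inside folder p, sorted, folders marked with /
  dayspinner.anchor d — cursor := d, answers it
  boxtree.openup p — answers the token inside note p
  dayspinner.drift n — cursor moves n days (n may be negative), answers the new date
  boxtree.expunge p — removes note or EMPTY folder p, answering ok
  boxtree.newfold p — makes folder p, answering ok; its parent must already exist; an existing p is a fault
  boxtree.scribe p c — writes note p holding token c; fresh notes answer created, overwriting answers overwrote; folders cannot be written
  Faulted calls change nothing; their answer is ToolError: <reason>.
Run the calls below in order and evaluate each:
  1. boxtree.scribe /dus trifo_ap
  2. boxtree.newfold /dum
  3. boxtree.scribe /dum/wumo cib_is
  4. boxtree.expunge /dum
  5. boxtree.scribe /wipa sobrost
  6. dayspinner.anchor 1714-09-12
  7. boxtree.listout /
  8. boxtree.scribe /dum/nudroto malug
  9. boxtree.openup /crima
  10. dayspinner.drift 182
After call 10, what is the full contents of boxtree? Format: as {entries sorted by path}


Answer: {crima=prudu, dum/, dum/nudroto=malug, dum/wumo=cib_is, dus=trifo_ap, tige_or=safesma, wipa=sobrost}

Derivation:
# 1. boxtree.scribe(p=/dus, c=trifo_ap) == created
# 2. boxtree.newfold(p=/dum) == ok
# 3. boxtree.scribe(p=/dum/wumo, c=cib_is) == created
# 4. boxtree.expunge(p=/dum) == ToolError: not empty
# 5. boxtree.scribe(p=/wipa, c=sobrost) == created
# 6. dayspinner.anchor(d=1714-09-12) == 1714-09-12
# 7. boxtree.listout(p=/) == [crima, dum/, dus, tige_or, wipa]
# 8. boxtree.scribe(p=/dum/nudroto, c=malug) == created
# 9. boxtree.openup(p=/crima) == prudu
# 10. dayspinner.drift(n=182) == 1715-03-13


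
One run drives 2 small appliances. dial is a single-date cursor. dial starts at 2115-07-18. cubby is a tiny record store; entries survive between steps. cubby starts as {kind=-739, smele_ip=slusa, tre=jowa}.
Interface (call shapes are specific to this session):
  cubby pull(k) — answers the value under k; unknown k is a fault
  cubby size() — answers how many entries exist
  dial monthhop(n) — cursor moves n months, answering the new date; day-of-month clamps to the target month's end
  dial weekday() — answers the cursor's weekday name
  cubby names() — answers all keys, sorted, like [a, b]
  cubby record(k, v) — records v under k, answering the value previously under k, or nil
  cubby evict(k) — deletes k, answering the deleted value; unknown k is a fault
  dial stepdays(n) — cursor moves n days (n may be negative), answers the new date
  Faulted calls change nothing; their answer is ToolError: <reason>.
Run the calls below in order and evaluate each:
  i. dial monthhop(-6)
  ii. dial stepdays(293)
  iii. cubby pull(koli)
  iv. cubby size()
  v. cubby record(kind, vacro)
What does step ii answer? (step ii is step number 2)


Answer: 2115-11-07

Derivation:
# dial monthhop(n=-6) => 2115-01-18
# dial stepdays(n=293) => 2115-11-07
# cubby pull(k=koli) => ToolError: no such key koli
# cubby size() => 3
# cubby record(k=kind, v=vacro) => -739


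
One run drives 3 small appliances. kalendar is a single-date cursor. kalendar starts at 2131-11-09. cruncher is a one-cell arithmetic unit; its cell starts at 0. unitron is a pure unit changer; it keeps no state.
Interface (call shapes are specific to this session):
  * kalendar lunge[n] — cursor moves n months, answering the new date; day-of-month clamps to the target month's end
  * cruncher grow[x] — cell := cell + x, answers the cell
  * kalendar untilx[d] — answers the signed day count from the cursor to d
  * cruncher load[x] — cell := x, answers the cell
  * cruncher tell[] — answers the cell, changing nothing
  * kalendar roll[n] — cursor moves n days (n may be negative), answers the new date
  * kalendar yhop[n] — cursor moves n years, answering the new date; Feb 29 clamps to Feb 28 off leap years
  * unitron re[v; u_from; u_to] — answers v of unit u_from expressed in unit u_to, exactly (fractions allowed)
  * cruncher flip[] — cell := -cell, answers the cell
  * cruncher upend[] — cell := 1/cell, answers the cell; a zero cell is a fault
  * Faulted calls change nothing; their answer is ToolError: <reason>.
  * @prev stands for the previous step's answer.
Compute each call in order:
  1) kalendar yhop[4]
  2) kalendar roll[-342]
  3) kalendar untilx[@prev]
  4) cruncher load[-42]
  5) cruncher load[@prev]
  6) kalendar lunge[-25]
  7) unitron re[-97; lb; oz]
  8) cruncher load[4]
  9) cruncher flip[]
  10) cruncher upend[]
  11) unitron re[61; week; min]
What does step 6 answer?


Answer: 2132-11-02

Derivation:
Using kalendar yhop on 4, yielding 2135-11-09.
Using kalendar roll on -342, and see 2134-12-02.
Invoking kalendar untilx on @prev, — result: 0.
I use cruncher load on -42, yielding -42.
Now I run cruncher load on @prev, and see -42.
Calling kalendar lunge on -25, yielding 2132-11-02.
I run unitron re on -97, lb, oz, which returns -1552.
I run cruncher load on 4: 4.
Then cruncher flip(), yielding -4.
I invoke cruncher upend(), which returns -1/4.
I use unitron re on 61, week, min: 614880.


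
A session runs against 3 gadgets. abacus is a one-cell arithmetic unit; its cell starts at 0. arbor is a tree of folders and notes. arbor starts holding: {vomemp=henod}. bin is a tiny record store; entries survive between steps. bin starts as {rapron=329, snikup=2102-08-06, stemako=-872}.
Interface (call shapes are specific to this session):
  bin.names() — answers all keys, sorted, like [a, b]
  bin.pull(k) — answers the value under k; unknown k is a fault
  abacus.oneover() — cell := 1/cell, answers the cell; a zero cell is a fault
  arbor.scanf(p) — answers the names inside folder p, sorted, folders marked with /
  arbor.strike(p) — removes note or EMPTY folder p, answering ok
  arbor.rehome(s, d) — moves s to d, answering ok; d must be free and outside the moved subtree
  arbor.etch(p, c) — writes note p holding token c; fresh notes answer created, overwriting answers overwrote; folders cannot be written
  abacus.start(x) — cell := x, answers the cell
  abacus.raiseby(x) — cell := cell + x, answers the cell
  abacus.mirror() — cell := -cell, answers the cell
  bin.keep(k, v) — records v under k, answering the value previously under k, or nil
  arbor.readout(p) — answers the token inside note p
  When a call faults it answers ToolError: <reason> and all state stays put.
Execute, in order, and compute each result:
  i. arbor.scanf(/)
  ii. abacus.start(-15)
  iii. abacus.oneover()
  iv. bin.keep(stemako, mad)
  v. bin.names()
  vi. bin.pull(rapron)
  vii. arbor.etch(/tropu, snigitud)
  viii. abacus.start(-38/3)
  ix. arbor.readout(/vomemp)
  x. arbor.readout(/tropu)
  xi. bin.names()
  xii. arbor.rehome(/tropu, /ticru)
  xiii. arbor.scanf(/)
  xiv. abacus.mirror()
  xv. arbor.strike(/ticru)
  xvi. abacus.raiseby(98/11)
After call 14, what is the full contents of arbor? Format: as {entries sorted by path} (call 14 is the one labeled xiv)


I call arbor.scanf(/), yielding [vomemp].
I invoke abacus.start(-15), and get -15.
I try abacus.oneover(), and get -1/15.
Now I run bin.keep(stemako, mad), which returns -872.
Calling bin.names(), and see [rapron, snikup, stemako].
I call bin.pull(rapron), → 329.
Now I run arbor.etch(/tropu, snigitud), and get created.
I run abacus.start(-38/3), — result: -38/3.
I run arbor.readout(/vomemp), yielding henod.
I call arbor.readout(/tropu), yielding snigitud.
I call bin.names, yielding [rapron, snikup, stemako].
I invoke arbor.rehome(/tropu, /ticru), and get ok.
Invoking arbor.scanf(/), → [ticru, vomemp].
Calling abacus.mirror(), and get 38/3.
I try arbor.strike(/ticru): ok.
Calling abacus.raiseby(98/11), and get 712/33.

Answer: {ticru=snigitud, vomemp=henod}


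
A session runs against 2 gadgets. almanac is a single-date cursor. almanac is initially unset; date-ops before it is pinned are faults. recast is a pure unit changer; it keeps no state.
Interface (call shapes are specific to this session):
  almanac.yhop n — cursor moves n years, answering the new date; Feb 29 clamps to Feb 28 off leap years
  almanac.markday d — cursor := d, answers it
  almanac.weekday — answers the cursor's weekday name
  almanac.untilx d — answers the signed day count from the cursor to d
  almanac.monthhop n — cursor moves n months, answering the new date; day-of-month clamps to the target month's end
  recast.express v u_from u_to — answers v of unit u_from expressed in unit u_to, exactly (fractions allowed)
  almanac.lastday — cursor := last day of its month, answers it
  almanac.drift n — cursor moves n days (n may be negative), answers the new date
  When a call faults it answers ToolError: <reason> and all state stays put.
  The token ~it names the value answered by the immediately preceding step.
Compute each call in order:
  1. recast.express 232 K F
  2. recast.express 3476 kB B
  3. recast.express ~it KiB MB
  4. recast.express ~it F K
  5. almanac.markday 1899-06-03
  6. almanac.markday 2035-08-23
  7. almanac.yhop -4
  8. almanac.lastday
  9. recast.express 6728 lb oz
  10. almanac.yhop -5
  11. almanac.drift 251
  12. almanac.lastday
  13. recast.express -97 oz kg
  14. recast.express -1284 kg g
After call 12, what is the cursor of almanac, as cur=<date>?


Answer: cur=2027-05-31

Derivation:
-> recast.express(232, K, F)
<- -4207/100
-> recast.express(3476, kB, B)
<- 3476000
-> recast.express(~it, KiB, MB)
<- 444928/125
-> recast.express(~it, F, K)
<- 223283/100
-> almanac.markday(1899-06-03)
<- 1899-06-03
-> almanac.markday(2035-08-23)
<- 2035-08-23
-> almanac.yhop(-4)
<- 2031-08-23
-> almanac.lastday()
<- 2031-08-31
-> recast.express(6728, lb, oz)
<- 107648
-> almanac.yhop(-5)
<- 2026-08-31
-> almanac.drift(251)
<- 2027-05-09
-> almanac.lastday()
<- 2027-05-31
-> recast.express(-97, oz, kg)
<- -4399845989/1600000000
-> recast.express(-1284, kg, g)
<- -1284000


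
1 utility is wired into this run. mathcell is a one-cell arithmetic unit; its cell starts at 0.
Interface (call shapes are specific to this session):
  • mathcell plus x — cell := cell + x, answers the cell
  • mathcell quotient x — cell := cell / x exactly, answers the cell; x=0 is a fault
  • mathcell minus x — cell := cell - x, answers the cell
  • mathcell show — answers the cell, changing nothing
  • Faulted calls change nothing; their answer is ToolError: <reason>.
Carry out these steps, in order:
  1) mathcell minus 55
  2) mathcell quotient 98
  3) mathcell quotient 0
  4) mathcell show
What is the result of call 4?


I try mathcell minus(x: 55), yielding -55.
I call mathcell quotient(x: 98), which returns -55/98.
I try mathcell quotient(x: 0), and observe ToolError: division by zero.
I try mathcell show, → -55/98.

Answer: -55/98


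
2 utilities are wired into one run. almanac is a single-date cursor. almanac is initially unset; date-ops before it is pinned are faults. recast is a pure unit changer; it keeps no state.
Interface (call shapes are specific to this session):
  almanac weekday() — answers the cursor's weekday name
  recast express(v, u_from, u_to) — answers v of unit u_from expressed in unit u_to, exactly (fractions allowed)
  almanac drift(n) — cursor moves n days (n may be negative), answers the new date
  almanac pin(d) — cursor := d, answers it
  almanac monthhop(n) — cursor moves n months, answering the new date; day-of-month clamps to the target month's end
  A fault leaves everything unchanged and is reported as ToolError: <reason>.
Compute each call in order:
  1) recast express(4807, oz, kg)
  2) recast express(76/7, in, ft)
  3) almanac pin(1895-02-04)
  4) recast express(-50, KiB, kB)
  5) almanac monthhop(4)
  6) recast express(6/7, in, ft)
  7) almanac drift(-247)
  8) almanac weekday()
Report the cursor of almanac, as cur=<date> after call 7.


[in] recast express 4807 oz kg
= 218041852259/1600000000
[in] recast express 76/7 in ft
= 19/21
[in] almanac pin 1895-02-04
= 1895-02-04
[in] recast express -50 KiB kB
= -256/5
[in] almanac monthhop 4
= 1895-06-04
[in] recast express 6/7 in ft
= 1/14
[in] almanac drift -247
= 1894-09-30
[in] almanac weekday
= Sunday

Answer: cur=1894-09-30


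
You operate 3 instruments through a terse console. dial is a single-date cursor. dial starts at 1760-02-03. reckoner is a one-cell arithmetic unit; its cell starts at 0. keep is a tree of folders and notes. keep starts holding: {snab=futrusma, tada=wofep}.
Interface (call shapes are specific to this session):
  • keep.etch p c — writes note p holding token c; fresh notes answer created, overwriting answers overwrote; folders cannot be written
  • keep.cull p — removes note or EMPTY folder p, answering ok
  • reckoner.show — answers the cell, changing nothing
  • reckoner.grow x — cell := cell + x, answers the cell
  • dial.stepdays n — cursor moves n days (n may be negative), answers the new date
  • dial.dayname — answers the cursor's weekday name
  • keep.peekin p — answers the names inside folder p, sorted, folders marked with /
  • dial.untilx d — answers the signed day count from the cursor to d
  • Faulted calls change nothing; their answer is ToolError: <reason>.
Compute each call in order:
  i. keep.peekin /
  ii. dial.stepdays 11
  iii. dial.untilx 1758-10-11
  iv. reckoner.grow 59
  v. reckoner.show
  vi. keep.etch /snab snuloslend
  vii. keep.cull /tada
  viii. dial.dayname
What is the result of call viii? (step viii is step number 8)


Answer: Thursday

Derivation:
Now I run peekin(p: /), giving [snab, tada].
Invoking stepdays(n: 11), and observe 1760-02-14.
Using untilx(d: 1758-10-11), which returns -491.
Then grow(x: 59): 59.
I use show(): 59.
Calling etch(p: /snab, c: snuloslend), and get overwrote.
Invoking cull(p: /tada), and get ok.
Then dayname, — result: Thursday.


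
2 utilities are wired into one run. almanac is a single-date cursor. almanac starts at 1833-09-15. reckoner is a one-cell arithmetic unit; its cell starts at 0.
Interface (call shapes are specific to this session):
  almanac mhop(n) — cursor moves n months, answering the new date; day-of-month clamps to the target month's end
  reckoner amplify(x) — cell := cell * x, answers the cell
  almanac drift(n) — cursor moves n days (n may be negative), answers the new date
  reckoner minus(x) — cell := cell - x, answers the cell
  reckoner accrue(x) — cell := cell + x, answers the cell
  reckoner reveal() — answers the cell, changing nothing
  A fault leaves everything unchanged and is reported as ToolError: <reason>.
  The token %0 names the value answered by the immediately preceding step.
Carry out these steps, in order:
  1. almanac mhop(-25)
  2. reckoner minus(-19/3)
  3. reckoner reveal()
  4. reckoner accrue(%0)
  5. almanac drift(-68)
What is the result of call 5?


Answer: 1831-06-08

Derivation:
Calling almanac mhop(n→-25), and see 1831-08-15.
I use reckoner minus(x→-19/3), and observe 19/3.
I invoke reckoner reveal(), and observe 19/3.
Next I call reckoner accrue(x→%0), — result: 38/3.
I invoke almanac drift(n→-68), → 1831-06-08.


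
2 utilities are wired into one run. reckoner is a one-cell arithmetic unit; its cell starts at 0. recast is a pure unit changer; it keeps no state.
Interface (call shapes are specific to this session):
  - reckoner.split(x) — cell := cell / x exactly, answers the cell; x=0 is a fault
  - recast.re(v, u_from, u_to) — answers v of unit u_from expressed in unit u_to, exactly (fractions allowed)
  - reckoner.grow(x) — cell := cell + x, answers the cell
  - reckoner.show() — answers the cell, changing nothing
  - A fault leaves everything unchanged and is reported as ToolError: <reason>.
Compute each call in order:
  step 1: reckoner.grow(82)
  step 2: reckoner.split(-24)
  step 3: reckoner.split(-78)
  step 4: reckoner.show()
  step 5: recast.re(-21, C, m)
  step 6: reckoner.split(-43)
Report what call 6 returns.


Answer: -41/40248

Derivation:
# 1. grow(x: 82) ~> 82
# 2. split(x: -24) ~> -41/12
# 3. split(x: -78) ~> 41/936
# 4. show() ~> 41/936
# 5. re(v: -21, u_from: C, u_to: m) ~> ToolError: incompatible units
# 6. split(x: -43) ~> -41/40248


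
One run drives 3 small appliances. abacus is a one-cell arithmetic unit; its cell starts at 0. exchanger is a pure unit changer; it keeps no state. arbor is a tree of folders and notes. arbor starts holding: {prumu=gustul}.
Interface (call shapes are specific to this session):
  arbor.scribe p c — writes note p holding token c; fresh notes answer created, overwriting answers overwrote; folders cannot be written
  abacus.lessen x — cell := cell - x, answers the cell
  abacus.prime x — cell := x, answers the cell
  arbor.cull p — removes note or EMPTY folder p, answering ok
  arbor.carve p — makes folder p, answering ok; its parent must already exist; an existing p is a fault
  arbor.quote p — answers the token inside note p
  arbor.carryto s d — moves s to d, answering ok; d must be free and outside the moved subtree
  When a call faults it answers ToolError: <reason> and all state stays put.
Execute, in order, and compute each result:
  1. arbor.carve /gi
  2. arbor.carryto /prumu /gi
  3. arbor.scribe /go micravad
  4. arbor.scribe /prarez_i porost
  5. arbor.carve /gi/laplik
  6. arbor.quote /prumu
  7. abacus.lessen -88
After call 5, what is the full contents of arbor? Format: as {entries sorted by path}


! arbor.carve(p=/gi) == ok
! arbor.carryto(s=/prumu, d=/gi) == ToolError: exists
! arbor.scribe(p=/go, c=micravad) == created
! arbor.scribe(p=/prarez_i, c=porost) == created
! arbor.carve(p=/gi/laplik) == ok
! arbor.quote(p=/prumu) == gustul
! abacus.lessen(x=-88) == 88

Answer: {gi/, gi/laplik/, go=micravad, prarez_i=porost, prumu=gustul}


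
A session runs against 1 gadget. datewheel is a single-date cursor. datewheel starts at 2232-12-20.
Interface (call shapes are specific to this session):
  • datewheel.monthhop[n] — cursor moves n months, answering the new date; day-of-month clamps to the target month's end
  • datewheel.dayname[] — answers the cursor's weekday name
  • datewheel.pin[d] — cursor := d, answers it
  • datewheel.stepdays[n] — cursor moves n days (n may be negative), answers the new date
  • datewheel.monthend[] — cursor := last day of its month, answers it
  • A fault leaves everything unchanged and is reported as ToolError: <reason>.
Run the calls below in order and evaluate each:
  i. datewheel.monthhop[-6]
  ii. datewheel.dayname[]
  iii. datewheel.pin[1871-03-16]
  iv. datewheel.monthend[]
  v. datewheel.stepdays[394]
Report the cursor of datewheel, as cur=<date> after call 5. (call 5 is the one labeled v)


Answer: cur=1872-04-28

Derivation:
>> datewheel.monthhop(-6)
<< 2232-06-20
>> datewheel.dayname()
<< Wednesday
>> datewheel.pin(1871-03-16)
<< 1871-03-16
>> datewheel.monthend()
<< 1871-03-31
>> datewheel.stepdays(394)
<< 1872-04-28


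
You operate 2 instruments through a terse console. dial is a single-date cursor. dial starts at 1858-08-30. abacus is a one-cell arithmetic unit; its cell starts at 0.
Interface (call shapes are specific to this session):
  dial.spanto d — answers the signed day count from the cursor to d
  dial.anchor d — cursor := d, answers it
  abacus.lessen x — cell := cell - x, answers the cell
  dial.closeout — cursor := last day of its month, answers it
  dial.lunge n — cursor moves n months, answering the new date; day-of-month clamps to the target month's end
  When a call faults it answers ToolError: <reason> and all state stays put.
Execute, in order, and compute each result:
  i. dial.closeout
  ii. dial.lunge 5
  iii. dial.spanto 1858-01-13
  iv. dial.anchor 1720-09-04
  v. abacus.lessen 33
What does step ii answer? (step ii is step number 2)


I call dial.closeout, which returns 1858-08-31.
Invoking dial.lunge(n=5), which returns 1859-01-31.
I use dial.spanto(d=1858-01-13), and observe -383.
Calling dial.anchor(d=1720-09-04), giving 1720-09-04.
I invoke abacus.lessen(x=33), yielding -33.

Answer: 1859-01-31


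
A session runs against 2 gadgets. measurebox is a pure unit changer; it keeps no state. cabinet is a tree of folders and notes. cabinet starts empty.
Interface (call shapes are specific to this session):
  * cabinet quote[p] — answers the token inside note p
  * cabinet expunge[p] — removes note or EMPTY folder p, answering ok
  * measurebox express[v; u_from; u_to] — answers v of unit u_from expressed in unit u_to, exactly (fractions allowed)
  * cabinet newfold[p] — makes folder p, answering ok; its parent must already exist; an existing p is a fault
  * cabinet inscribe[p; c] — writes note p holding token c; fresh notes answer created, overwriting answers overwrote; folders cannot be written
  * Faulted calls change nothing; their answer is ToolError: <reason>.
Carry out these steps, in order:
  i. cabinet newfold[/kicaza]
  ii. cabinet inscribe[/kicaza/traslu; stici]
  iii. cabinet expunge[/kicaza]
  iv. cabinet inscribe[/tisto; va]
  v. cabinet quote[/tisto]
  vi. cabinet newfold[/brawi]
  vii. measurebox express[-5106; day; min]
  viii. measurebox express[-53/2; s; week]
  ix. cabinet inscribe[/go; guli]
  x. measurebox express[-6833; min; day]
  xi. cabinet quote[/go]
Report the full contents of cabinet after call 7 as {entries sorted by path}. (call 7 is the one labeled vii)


Answer: {brawi/, kicaza/, kicaza/traslu=stici, tisto=va}

Derivation:
Now I run cabinet newfold with p→/kicaza, giving ok.
Now I run cabinet inscribe with p→/kicaza/traslu, c→stici, and get created.
I try cabinet expunge with p→/kicaza, and see ToolError: not empty.
Calling cabinet inscribe with p→/tisto, c→va: created.
Now I run cabinet quote with p→/tisto, giving va.
I run cabinet newfold with p→/brawi, and see ok.
Invoking measurebox express with v→-5106, u_from→day, u_to→min, which returns -7352640.
I try measurebox express with v→-53/2, u_from→s, u_to→week, → -53/1209600.
I call cabinet inscribe with p→/go, c→guli, and see created.
I invoke measurebox express with v→-6833, u_from→min, u_to→day, yielding -6833/1440.
Invoking cabinet quote with p→/go, which returns guli.


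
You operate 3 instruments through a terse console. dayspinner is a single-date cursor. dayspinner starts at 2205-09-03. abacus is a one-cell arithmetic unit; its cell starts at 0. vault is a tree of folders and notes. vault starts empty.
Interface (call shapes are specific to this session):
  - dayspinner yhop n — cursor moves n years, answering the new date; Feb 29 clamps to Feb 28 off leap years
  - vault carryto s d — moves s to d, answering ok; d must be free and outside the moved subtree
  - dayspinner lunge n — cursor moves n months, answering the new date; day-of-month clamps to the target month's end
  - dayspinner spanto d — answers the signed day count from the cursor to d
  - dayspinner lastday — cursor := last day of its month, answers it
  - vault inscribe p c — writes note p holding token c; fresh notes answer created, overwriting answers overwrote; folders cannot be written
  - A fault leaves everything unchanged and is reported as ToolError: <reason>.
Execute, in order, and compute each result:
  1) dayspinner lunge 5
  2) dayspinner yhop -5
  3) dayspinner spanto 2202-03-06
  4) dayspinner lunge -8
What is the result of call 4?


! 1. dayspinner lunge(n=5) ~> 2206-02-03
! 2. dayspinner yhop(n=-5) ~> 2201-02-03
! 3. dayspinner spanto(d=2202-03-06) ~> 396
! 4. dayspinner lunge(n=-8) ~> 2200-06-03

Answer: 2200-06-03


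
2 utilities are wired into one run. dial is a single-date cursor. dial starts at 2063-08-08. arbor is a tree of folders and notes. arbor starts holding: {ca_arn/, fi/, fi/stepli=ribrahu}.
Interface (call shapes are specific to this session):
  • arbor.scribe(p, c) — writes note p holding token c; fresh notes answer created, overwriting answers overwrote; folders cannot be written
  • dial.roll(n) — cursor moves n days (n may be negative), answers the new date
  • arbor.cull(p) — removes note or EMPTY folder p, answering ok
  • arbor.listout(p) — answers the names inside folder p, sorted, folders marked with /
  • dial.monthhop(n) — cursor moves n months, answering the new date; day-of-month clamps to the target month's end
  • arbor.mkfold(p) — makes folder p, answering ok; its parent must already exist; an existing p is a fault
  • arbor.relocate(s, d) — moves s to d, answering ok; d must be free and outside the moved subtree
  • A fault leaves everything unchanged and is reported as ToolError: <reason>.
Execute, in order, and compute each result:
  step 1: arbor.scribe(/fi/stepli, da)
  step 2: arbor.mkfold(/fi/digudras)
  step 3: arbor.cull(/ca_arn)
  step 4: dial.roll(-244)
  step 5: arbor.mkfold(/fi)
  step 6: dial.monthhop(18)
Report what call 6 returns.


Answer: 2064-06-07

Derivation:
# 1. scribe(p→/fi/stepli, c→da) ~> overwrote
# 2. mkfold(p→/fi/digudras) ~> ok
# 3. cull(p→/ca_arn) ~> ok
# 4. roll(n→-244) ~> 2062-12-07
# 5. mkfold(p→/fi) ~> ToolError: exists
# 6. monthhop(n→18) ~> 2064-06-07


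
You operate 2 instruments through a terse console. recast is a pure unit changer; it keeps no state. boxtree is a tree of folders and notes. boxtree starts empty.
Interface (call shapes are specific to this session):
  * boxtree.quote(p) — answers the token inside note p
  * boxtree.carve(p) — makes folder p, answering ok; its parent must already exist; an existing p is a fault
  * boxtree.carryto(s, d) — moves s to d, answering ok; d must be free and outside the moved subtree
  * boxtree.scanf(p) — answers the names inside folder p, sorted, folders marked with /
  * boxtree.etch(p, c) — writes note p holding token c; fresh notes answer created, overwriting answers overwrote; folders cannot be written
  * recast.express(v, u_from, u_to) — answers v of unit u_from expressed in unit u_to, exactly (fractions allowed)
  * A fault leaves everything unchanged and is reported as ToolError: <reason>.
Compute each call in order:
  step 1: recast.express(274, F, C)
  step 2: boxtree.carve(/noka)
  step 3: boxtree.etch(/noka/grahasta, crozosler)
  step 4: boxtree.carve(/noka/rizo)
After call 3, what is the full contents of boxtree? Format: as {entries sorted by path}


Answer: {noka/, noka/grahasta=crozosler}

Derivation:
# recast.express(v=274, u_from=F, u_to=C) => 1210/9
# boxtree.carve(p=/noka) => ok
# boxtree.etch(p=/noka/grahasta, c=crozosler) => created
# boxtree.carve(p=/noka/rizo) => ok


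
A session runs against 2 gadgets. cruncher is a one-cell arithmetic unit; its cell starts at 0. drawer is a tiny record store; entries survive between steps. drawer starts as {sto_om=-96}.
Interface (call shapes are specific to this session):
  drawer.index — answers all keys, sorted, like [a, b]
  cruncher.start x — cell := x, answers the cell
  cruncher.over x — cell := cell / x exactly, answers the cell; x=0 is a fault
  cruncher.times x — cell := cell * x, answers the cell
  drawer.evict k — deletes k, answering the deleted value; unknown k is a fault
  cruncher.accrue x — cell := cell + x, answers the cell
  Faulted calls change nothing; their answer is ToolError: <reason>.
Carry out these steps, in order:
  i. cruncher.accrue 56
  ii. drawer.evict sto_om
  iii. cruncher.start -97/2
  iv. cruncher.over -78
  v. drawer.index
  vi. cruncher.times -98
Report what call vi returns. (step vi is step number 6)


I call cruncher.accrue using x='56', and observe 56.
Then drawer.evict using k='sto_om', — result: -96.
I use cruncher.start using x='-97/2', giving -97/2.
I use cruncher.over using x='-78', giving 97/156.
Invoking drawer.index, — result: [].
I try cruncher.times using x='-98': -4753/78.

Answer: -4753/78


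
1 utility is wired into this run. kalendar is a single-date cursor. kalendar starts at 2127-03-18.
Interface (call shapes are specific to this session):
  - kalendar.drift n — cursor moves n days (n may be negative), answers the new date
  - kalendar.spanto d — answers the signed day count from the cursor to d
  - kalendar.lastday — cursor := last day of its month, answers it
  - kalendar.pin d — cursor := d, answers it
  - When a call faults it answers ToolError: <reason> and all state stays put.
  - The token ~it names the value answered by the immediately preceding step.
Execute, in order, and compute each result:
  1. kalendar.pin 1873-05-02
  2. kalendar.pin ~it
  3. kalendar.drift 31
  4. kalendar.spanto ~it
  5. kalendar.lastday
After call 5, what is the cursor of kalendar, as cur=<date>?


$ kalendar.pin d='1873-05-02'
  1873-05-02
$ kalendar.pin d='~it'
  1873-05-02
$ kalendar.drift n='31'
  1873-06-02
$ kalendar.spanto d='~it'
  0
$ kalendar.lastday
  1873-06-30

Answer: cur=1873-06-30
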